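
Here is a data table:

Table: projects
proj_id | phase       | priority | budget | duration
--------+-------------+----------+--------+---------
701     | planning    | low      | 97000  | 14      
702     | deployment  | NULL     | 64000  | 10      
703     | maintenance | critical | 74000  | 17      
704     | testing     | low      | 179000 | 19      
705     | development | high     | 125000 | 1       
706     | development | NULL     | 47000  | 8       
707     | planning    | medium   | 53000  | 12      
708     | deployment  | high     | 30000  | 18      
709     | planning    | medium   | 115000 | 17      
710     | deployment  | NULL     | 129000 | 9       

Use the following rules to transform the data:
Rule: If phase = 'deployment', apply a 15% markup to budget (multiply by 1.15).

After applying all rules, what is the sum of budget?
946450.0

Step 1: Records with phase = 'deployment' have total budget = 223000
Step 2: Apply multiplier: 223000 × 1.15 = 256450.0
Step 3: Other records total: 690000
Step 4: Final sum = 256450.0 + 690000 = 946450.0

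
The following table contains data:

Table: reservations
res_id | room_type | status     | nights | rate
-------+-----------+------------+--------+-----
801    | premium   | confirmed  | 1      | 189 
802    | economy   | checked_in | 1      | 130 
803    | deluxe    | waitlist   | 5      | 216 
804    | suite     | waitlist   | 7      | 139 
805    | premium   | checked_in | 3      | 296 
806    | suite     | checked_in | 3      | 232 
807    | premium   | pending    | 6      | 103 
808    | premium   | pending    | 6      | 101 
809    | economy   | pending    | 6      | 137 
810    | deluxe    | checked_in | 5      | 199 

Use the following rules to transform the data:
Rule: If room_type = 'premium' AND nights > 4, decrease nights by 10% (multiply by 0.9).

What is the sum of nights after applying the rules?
41.8

Step 1: Find records where room_type = 'premium' AND nights > 4
Step 2: 2 records match, summing to 12
Step 3: After multiplier: 12 × 0.9 = 10.8
Step 4: Unaffected records sum: 31
Step 5: Final sum = 10.8 + 31 = 41.8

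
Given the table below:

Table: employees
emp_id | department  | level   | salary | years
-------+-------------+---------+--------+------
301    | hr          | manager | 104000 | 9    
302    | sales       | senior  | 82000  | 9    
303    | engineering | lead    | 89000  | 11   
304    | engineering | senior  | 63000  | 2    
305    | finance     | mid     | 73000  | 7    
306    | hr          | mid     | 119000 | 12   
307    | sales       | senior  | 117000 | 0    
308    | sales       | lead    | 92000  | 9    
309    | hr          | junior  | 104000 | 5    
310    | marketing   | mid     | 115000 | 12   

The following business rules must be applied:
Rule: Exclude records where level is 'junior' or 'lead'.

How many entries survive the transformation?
7

Step 1: Count records to exclude
  - 1 (junior) + 2 (lead) = 3 records
Step 2: Total records: 10
Step 3: Remaining = 10 - 3 = 7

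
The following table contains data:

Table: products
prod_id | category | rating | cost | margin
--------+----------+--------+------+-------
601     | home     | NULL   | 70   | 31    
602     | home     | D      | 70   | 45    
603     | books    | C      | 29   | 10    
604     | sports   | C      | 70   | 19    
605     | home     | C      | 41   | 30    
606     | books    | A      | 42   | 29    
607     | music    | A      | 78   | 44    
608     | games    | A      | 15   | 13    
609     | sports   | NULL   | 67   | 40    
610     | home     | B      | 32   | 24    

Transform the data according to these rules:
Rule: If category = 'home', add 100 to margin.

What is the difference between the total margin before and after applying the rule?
400

Step 1: Original sum of margin = 285
Step 2: 4 records have category = 'home'
Step 3: Each affected record changes by 100
Step 4: Total change = 4 × 100 = 400
Step 5: New sum = 285 + 400 = 685
Step 6: Difference = |685 - 285| = 400
        (Sum increased by 400)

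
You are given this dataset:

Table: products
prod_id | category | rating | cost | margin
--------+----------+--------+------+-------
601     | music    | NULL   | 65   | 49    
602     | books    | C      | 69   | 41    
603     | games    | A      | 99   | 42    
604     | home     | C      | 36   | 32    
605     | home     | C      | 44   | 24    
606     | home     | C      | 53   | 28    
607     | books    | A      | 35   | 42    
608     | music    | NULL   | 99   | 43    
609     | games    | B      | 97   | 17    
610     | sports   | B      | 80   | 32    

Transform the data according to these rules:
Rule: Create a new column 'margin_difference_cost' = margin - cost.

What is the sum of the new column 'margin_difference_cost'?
-327

Step 1: For each record, compute margin - cost
Example calculations:
  49 - 65 = -16
  41 - 69 = -28
  42 - 99 = -57
  ...
Step 2: Sum all derived values
Step 3: Total = -327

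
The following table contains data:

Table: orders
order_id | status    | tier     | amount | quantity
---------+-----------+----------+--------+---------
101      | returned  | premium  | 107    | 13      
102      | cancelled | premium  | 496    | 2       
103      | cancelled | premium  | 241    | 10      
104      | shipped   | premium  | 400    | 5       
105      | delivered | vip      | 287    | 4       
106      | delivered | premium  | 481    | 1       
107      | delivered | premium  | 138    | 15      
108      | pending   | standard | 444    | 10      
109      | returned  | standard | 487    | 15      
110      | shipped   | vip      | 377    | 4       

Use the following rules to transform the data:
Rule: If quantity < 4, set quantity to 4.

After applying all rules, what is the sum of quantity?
84

Step 1: 2 records have quantity < 4
Step 2: These records originally summed to 3
Step 3: After setting to minimum: 2 × 4 = 8
Step 4: Unaffected records sum: 76
Step 5: Final sum = 8 + 76 = 84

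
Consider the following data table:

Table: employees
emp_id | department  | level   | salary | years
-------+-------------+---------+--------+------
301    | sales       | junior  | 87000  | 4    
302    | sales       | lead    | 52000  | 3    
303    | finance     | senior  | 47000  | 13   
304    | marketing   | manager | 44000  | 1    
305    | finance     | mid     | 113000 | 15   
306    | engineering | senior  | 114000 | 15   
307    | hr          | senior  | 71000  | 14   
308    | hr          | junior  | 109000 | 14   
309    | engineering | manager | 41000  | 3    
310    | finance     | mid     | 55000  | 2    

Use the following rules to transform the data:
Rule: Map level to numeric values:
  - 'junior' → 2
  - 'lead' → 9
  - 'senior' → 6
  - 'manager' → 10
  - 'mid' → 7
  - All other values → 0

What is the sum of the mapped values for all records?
65

Step 1: Apply mapping to each record
Step 2: Count by status:
  'junior': 2 records × 2 = 4
  'lead': 1 records × 9 = 9
  'senior': 3 records × 6 = 18
  'manager': 2 records × 10 = 20
  'mid': 2 records × 7 = 14
Step 3: Sum all mapped values = 65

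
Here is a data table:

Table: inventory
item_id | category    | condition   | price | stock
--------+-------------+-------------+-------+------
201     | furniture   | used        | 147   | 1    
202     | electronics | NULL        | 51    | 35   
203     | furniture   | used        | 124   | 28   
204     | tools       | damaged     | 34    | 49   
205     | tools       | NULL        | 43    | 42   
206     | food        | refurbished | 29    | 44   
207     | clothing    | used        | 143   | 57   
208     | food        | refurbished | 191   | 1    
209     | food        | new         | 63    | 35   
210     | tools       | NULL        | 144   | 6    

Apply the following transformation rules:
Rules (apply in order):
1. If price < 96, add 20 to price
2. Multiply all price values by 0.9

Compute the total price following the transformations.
962.1

Step 1: Apply Rule 1 - Add 20 to records with price < 96
  - 5 records affected: 220 + (5 × 20) = 320
  - Unaffected records: 749
  - Sum after Rule 1: 1069
Step 2: Apply Rule 2 - Multiply all by 0.9
  - 1069 × 0.9 = 962.1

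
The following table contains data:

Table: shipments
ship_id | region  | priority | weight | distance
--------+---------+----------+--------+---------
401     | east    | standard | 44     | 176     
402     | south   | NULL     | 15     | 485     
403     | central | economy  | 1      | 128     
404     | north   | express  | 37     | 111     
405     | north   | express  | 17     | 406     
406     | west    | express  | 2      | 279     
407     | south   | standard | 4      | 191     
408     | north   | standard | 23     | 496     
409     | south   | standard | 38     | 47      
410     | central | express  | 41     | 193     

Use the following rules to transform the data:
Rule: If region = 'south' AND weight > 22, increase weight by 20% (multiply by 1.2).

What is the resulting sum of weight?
229.6

Step 1: Find records where region = 'south' AND weight > 22
Step 2: 1 records match, summing to 38
Step 3: After multiplier: 38 × 1.2 = 45.6
Step 4: Unaffected records sum: 184
Step 5: Final sum = 45.6 + 184 = 229.6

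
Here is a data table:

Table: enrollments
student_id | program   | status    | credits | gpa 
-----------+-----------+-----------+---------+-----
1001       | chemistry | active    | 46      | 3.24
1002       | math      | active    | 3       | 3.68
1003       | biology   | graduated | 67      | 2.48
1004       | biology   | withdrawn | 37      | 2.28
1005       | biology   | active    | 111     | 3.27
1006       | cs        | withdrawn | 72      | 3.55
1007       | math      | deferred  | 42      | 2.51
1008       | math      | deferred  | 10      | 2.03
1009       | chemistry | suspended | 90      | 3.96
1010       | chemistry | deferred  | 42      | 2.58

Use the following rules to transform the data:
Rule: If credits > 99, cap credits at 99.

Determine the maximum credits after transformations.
99

Step 1: Original maximum credits = 111
Step 2: Apply cap at 99
Step 3: 1 records had credits > 99 and were capped
Step 4: Maximum after transformation = 99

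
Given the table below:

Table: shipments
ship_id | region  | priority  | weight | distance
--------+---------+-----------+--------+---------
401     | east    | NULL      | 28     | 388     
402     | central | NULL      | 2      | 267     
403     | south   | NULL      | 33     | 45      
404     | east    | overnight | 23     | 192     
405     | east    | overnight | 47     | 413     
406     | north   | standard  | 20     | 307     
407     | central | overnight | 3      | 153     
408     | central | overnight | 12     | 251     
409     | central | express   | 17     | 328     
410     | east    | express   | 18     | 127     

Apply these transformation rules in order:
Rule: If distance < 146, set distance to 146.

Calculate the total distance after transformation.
2591

Step 1: 2 records have distance < 146
Step 2: These records originally summed to 172
Step 3: After setting to minimum: 2 × 146 = 292
Step 4: Unaffected records sum: 2299
Step 5: Final sum = 292 + 2299 = 2591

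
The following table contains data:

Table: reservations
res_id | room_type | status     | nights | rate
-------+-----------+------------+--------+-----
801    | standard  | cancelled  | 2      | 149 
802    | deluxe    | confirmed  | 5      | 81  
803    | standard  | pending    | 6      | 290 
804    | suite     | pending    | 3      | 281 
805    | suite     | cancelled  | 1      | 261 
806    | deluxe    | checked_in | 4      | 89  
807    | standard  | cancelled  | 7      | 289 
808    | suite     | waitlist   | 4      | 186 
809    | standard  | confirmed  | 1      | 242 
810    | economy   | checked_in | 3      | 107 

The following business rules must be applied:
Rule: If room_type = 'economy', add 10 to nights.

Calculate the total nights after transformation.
46

Step 1: Count records where room_type = 'economy': 1
Step 2: Total bonus added: 1 × 10 = 10
Step 3: Original sum of nights: 36
Step 4: Final sum = 36 + 10 = 46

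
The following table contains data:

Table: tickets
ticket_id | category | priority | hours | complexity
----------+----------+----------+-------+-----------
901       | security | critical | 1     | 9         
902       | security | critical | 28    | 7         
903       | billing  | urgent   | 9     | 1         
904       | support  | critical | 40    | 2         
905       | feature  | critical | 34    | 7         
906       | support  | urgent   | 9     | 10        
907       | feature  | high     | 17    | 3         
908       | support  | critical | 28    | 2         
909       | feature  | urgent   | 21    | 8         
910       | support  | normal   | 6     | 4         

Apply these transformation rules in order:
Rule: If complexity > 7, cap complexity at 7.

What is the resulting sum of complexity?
47

Step 1: 3 records have complexity > 7
Step 2: These records originally summed to 27
Step 3: After capping: 3 × 7 = 21
Step 4: Unaffected records sum: 26
Step 5: Final sum = 21 + 26 = 47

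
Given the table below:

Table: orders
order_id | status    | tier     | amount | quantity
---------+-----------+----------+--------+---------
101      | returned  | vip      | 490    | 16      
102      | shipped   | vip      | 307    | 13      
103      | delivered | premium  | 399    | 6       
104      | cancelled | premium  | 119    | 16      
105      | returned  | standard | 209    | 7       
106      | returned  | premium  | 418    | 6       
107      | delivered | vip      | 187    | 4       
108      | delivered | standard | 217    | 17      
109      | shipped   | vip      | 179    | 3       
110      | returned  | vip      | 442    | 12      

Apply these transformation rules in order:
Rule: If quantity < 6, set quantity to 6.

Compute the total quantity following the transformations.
105

Step 1: 2 records have quantity < 6
Step 2: These records originally summed to 7
Step 3: After setting to minimum: 2 × 6 = 12
Step 4: Unaffected records sum: 93
Step 5: Final sum = 12 + 93 = 105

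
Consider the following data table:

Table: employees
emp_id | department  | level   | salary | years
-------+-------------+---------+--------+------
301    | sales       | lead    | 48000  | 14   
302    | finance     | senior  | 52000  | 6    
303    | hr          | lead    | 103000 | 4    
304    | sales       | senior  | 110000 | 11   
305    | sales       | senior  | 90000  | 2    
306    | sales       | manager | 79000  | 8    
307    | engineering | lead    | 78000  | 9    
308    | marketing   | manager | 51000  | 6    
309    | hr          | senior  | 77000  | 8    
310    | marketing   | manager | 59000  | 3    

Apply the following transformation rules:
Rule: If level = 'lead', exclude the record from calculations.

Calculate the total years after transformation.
44

Step 1: Identify records where level = 'lead'
Step 2: The excluded records sum to 27
Step 3: Original total years = 71
Step 4: Remaining total = 71 - 27 = 44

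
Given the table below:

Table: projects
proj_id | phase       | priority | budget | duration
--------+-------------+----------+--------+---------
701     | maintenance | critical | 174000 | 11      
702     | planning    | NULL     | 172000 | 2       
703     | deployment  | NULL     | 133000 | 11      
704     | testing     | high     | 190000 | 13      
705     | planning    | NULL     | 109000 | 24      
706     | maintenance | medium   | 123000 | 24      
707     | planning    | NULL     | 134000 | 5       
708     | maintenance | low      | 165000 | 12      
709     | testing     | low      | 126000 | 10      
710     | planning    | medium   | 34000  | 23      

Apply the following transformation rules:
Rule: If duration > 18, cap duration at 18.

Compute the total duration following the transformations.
118

Step 1: 3 records have duration > 18
Step 2: These records originally summed to 71
Step 3: After capping: 3 × 18 = 54
Step 4: Unaffected records sum: 64
Step 5: Final sum = 54 + 64 = 118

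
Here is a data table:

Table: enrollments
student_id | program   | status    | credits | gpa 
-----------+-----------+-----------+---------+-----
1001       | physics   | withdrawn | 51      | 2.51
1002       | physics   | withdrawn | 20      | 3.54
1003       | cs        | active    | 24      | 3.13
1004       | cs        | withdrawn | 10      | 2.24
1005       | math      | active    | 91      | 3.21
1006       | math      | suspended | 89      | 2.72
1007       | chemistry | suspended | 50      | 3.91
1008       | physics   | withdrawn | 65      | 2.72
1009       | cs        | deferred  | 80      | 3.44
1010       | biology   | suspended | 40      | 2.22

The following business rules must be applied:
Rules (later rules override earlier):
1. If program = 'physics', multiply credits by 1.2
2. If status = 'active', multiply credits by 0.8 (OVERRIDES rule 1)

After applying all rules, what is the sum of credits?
524.2

Step 1: Rule 2 takes priority for records with status = 'active'
  - 2 records: 115 × 0.8 = 92.0
Step 2: Rule 1 applies to remaining records with program = 'physics'
  - 3 records: 136 × 1.2 = 163.2
Step 3: Other records unchanged: 269
Step 4: Final sum = 92.0 + 163.2 + 269 = 524.2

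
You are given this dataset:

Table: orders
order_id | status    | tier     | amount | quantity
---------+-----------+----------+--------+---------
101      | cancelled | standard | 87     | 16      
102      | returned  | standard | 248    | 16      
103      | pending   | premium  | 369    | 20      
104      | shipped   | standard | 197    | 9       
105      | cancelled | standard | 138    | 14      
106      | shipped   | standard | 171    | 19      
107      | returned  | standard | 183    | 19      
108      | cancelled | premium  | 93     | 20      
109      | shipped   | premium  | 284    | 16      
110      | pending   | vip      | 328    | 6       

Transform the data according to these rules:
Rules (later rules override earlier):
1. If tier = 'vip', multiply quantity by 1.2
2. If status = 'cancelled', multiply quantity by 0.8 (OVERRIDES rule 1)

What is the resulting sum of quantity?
146.2

Step 1: Rule 2 takes priority for records with status = 'cancelled'
  - 3 records: 50 × 0.8 = 40.0
Step 2: Rule 1 applies to remaining records with tier = 'vip'
  - 1 records: 6 × 1.2 = 7.2
Step 3: Other records unchanged: 99
Step 4: Final sum = 40.0 + 7.2 + 99 = 146.2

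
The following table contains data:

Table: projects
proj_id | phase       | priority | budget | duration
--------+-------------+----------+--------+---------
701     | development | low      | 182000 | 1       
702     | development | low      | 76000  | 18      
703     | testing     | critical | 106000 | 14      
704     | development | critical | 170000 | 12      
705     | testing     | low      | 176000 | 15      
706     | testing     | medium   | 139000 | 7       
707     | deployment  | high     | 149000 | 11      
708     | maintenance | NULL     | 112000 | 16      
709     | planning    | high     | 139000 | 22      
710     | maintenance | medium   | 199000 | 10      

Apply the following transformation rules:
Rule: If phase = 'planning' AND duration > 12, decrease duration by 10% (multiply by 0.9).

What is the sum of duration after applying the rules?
123.8

Step 1: Find records where phase = 'planning' AND duration > 12
Step 2: 1 records match, summing to 22
Step 3: After multiplier: 22 × 0.9 = 19.8
Step 4: Unaffected records sum: 104
Step 5: Final sum = 19.8 + 104 = 123.8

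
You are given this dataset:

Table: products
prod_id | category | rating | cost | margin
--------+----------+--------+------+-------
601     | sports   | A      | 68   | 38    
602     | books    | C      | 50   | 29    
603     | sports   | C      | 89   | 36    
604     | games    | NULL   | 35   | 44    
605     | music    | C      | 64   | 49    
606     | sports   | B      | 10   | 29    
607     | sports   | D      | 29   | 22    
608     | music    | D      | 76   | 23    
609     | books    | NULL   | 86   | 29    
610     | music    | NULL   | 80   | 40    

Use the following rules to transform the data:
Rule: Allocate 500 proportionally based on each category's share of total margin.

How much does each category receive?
books: 85.55, games: 64.9, music: 165.19, sports: 184.37

Step 1: Calculate total margin = 339
Step 2: Calculate each category's proportion:
  books: 58/339 = 17.11% → 85.55
  games: 44/339 = 12.98% → 64.9
  music: 112/339 = 33.04% → 165.19
  sports: 125/339 = 36.87% → 184.37
Step 3: Verify: sum of allocations ≈ 500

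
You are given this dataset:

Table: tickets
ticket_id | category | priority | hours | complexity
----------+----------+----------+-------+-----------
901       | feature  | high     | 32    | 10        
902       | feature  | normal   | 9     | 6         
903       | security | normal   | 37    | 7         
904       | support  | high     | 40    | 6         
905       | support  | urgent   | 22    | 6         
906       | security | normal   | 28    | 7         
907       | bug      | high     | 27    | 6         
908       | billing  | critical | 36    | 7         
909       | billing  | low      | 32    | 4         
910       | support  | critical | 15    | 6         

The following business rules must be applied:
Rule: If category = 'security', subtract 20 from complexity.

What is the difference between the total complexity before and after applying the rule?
40

Step 1: Original sum of complexity = 65
Step 2: 2 records have category = 'security'
Step 3: Each affected record changes by -20
Step 4: Total change = 2 × -20 = -40
Step 5: New sum = 65 + -40 = 25
Step 6: Difference = |25 - 65| = 40
        (Sum decreased by 40)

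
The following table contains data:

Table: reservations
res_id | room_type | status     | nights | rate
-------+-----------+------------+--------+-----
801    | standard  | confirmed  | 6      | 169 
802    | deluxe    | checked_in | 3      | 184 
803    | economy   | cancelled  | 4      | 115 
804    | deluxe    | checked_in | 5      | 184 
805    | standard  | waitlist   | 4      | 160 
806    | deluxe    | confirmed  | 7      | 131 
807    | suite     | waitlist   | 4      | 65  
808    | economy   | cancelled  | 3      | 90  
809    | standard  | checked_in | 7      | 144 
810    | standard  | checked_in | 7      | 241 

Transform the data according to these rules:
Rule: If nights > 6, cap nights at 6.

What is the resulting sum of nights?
47

Step 1: 3 records have nights > 6
Step 2: These records originally summed to 21
Step 3: After capping: 3 × 6 = 18
Step 4: Unaffected records sum: 29
Step 5: Final sum = 18 + 29 = 47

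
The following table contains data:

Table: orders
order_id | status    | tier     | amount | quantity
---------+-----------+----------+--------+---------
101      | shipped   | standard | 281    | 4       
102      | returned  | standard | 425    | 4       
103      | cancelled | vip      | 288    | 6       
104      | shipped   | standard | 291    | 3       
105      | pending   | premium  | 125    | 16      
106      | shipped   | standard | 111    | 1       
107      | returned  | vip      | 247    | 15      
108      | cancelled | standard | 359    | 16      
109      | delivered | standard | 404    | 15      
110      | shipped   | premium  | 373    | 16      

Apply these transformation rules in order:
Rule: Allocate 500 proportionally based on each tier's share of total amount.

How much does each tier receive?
premium: 85.74, standard: 322.14, vip: 92.11

Step 1: Calculate total amount = 2904
Step 2: Calculate each tier's proportion:
  premium: 498/2904 = 17.15% → 85.74
  standard: 1871/2904 = 64.43% → 322.14
  vip: 535/2904 = 18.42% → 92.11
Step 3: Verify: sum of allocations ≈ 500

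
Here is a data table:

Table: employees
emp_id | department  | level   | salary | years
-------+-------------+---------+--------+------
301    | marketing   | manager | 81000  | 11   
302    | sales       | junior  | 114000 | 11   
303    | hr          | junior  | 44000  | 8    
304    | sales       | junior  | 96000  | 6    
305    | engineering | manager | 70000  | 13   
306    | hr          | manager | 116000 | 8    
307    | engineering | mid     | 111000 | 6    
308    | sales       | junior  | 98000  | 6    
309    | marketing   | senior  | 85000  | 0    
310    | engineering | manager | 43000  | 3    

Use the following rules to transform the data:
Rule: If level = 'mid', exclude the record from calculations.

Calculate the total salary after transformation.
747000

Step 1: Identify records where level = 'mid'
Step 2: The excluded records sum to 111000
Step 3: Original total salary = 858000
Step 4: Remaining total = 858000 - 111000 = 747000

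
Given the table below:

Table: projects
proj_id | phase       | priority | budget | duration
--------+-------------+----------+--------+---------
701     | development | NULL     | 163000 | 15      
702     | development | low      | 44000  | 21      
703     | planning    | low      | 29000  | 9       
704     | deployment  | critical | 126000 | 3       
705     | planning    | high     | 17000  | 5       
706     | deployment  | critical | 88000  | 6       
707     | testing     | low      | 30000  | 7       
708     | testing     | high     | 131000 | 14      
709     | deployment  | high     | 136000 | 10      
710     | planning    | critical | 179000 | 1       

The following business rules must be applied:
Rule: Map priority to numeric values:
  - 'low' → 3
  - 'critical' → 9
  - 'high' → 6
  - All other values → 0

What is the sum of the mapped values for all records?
54

Step 1: Apply mapping to each record
Step 2: Count by status:
  'low': 3 records × 3 = 9
  'critical': 3 records × 9 = 27
  'high': 3 records × 6 = 18
Step 3: Sum all mapped values = 54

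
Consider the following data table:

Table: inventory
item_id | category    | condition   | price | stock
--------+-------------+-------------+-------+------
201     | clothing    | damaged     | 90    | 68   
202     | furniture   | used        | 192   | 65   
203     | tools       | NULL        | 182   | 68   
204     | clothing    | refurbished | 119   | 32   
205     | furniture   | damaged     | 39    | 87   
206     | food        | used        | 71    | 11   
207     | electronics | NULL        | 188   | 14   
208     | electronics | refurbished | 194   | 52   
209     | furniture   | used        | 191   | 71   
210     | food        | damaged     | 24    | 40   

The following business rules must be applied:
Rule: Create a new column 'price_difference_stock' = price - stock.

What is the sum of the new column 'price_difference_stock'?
782

Step 1: For each record, compute price - stock
Example calculations:
  90 - 68 = 22
  192 - 65 = 127
  182 - 68 = 114
  ...
Step 2: Sum all derived values
Step 3: Total = 782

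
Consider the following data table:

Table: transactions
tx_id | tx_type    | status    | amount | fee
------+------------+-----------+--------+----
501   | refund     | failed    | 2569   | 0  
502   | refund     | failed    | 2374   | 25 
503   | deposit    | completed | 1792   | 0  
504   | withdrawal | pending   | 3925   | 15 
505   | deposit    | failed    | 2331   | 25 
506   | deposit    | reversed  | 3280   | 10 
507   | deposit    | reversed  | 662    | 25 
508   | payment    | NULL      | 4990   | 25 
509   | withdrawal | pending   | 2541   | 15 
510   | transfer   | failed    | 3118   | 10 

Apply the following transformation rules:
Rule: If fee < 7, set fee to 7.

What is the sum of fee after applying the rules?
164

Step 1: 2 records have fee < 7
Step 2: These records originally summed to 0
Step 3: After setting to minimum: 2 × 7 = 14
Step 4: Unaffected records sum: 150
Step 5: Final sum = 14 + 150 = 164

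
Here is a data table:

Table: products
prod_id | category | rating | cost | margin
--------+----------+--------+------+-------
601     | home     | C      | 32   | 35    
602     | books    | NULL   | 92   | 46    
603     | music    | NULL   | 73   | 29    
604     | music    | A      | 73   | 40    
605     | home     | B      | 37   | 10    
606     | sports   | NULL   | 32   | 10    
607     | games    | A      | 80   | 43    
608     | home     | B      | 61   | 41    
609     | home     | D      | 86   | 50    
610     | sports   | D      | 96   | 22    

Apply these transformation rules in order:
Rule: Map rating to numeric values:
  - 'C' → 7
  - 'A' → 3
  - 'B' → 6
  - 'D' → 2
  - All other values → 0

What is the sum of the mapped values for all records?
29

Step 1: Apply mapping to each record
Step 2: Count by status:
  'C': 1 records × 7 = 7
  'A': 2 records × 3 = 6
  'B': 2 records × 6 = 12
  'D': 2 records × 2 = 4
Step 3: Sum all mapped values = 29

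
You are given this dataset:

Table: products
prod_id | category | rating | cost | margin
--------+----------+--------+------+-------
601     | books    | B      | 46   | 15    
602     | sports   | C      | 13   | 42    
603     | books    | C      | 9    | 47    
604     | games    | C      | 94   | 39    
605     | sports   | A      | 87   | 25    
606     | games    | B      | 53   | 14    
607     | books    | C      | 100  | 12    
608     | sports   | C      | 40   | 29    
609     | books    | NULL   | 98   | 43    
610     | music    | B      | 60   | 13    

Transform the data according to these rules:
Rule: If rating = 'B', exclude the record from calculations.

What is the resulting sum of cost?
441

Step 1: Identify records where rating = 'B'
Step 2: The excluded records sum to 159
Step 3: Original total cost = 600
Step 4: Remaining total = 600 - 159 = 441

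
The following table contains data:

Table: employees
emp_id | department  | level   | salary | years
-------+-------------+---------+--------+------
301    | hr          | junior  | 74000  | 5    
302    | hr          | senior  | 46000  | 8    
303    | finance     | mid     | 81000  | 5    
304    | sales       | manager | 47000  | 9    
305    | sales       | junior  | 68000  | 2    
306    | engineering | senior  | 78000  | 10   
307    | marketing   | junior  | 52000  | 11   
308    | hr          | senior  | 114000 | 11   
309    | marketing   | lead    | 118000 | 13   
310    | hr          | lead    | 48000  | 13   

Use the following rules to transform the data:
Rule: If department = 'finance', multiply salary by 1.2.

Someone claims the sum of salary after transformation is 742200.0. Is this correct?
Yes, the result is correct.

Step 1: Calculate the correct sum after transformation
Step 2: Apply multiplier 1.2 to records where department = 'finance'
Step 3: Correct result = 742200.0
Step 4: Claimed result = 742200.0
Step 5: 742200.0 = 742200.0 ✓
Conclusion: The claimed result is correct.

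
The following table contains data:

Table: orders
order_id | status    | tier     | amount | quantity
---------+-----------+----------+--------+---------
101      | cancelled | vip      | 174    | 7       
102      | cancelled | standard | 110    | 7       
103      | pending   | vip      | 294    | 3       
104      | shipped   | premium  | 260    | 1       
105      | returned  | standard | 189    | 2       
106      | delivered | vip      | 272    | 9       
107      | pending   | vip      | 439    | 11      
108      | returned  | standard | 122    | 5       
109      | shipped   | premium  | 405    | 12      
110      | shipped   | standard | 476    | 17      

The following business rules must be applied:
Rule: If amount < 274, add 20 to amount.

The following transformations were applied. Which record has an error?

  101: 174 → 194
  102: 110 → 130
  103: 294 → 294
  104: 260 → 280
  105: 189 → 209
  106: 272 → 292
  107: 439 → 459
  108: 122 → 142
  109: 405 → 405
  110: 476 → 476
Record 107 has an error. The correct transformed value should be 439, not 459.

Step 1: Check each record against the rule
Step 2: Record 107 has amount = 439
Step 3: Since 439 >= 274, the bonus should not have been applied
Step 4: Correct value = 439, but claimed value = 459
Conclusion: Record 107 has the error.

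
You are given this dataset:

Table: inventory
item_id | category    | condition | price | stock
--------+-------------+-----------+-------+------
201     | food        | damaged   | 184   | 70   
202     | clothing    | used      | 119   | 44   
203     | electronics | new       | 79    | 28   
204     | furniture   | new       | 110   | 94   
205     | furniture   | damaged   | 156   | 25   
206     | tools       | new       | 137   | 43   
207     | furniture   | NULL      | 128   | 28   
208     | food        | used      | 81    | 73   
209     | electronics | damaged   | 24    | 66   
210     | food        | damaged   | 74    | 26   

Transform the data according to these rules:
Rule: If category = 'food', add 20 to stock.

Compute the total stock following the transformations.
557

Step 1: Count records where category = 'food': 3
Step 2: Total bonus added: 3 × 20 = 60
Step 3: Original sum of stock: 497
Step 4: Final sum = 497 + 60 = 557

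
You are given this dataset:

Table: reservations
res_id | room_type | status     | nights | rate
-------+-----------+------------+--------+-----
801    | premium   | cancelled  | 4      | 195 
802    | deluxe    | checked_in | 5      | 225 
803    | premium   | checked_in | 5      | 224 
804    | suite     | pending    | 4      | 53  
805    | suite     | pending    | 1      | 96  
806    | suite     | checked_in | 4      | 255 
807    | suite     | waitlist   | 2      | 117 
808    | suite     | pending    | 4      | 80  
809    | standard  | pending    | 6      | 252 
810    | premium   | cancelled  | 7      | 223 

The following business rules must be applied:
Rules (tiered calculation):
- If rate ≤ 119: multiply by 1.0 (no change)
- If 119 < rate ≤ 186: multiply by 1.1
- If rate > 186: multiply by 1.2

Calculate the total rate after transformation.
1994.8

Step 1: Tier 1 (rate ≤ 119): 4 records, sum = 346 × 1.0 = 346.0
Step 2: Tier 2 (119 < rate ≤ 186): 0 records, sum = 0 × 1.1 = 0.0
Step 3: Tier 3 (rate > 186): 6 records, sum = 1374 × 1.2 = 1648.8
Step 4: Final sum = 346.0 + 0.0 + 1648.8 = 1994.8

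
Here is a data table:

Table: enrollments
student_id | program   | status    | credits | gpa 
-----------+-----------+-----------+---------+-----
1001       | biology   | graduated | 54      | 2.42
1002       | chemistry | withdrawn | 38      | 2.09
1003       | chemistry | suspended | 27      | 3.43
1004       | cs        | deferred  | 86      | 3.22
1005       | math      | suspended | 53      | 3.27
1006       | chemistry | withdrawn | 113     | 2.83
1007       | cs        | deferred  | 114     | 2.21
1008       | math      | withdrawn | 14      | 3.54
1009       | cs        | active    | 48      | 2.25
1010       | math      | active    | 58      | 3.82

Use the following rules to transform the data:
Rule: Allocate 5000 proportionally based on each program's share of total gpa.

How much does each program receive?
biology: 416.09, chemistry: 1435.69, cs: 1320.5, math: 1827.72

Step 1: Calculate total gpa = 29.08
Step 2: Calculate each program's proportion:
  biology: 2.42/29.08 = 8.32% → 416.09
  chemistry: 8.35/29.08 = 28.71% → 1435.69
  cs: 7.68/29.08 = 26.41% → 1320.5
  math: 10.63/29.08 = 36.55% → 1827.72
Step 3: Verify: sum of allocations ≈ 5000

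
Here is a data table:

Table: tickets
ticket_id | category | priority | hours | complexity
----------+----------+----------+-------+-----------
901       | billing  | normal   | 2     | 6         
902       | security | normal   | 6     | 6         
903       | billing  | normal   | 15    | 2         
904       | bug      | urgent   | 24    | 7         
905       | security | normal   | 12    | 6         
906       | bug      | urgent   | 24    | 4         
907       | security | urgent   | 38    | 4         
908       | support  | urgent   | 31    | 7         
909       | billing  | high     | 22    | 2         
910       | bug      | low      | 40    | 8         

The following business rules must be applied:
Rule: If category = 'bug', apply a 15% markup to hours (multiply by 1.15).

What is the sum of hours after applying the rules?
227.2

Step 1: Records with category = 'bug' have total hours = 88
Step 2: Apply multiplier: 88 × 1.15 = 101.2
Step 3: Other records total: 126
Step 4: Final sum = 101.2 + 126 = 227.2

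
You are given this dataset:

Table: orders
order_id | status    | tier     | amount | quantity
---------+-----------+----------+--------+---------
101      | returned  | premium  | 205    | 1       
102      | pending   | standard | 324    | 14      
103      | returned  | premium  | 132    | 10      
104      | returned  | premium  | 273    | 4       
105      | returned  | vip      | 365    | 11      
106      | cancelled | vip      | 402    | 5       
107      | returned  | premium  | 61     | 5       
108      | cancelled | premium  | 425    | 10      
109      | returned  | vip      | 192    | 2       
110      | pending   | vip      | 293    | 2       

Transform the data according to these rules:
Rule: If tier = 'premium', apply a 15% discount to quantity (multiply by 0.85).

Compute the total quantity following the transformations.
59.5

Step 1: Records with tier = 'premium' have total quantity = 30
Step 2: Apply multiplier: 30 × 0.85 = 25.5
Step 3: Other records total: 34
Step 4: Final sum = 25.5 + 34 = 59.5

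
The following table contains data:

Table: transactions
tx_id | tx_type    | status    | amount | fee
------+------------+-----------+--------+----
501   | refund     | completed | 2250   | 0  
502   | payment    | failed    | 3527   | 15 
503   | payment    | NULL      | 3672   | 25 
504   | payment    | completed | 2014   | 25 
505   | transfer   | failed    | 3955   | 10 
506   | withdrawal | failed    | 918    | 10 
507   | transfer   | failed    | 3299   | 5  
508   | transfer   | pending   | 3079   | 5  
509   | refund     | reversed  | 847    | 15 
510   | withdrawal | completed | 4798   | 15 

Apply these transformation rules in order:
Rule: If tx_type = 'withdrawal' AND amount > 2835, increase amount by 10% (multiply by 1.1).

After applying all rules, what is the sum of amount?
28838.8

Step 1: Find records where tx_type = 'withdrawal' AND amount > 2835
Step 2: 1 records match, summing to 4798
Step 3: After multiplier: 4798 × 1.1 = 5277.8
Step 4: Unaffected records sum: 23561
Step 5: Final sum = 5277.8 + 23561 = 28838.8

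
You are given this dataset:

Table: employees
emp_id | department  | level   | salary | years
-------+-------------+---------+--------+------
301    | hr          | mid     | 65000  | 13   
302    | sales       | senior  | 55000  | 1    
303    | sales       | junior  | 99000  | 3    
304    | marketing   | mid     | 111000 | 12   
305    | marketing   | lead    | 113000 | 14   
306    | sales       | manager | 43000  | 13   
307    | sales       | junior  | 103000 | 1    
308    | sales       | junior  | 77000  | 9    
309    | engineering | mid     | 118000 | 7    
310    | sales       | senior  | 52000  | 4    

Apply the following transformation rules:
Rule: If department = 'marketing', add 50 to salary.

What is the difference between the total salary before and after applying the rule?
100

Step 1: Original sum of salary = 836000
Step 2: 2 records have department = 'marketing'
Step 3: Each affected record changes by 50
Step 4: Total change = 2 × 50 = 100
Step 5: New sum = 836000 + 100 = 836100
Step 6: Difference = |836100 - 836000| = 100
        (Sum increased by 100)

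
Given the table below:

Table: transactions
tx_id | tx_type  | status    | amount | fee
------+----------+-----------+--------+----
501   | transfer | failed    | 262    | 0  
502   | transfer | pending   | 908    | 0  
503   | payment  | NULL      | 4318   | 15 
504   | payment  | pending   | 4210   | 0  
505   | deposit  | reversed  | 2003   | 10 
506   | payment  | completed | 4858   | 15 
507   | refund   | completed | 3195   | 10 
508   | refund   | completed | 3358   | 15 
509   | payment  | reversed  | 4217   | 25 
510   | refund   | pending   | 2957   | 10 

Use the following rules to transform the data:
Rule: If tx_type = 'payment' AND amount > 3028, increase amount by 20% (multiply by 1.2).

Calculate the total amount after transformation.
33806.6

Step 1: Find records where tx_type = 'payment' AND amount > 3028
Step 2: 4 records match, summing to 17603
Step 3: After multiplier: 17603 × 1.2 = 21123.6
Step 4: Unaffected records sum: 12683
Step 5: Final sum = 21123.6 + 12683 = 33806.6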